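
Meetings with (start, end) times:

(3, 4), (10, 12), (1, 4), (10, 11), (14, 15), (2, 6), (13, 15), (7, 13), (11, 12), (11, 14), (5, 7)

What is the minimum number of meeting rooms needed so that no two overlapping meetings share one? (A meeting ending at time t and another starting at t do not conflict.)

4

Count concurrent intervals with a sweep; the peak is the room count.
starts: [1, 2, 3, 5, 7, 10, 10, 11, 11, 13, 14]
ends:   [4, 4, 6, 7, 11, 12, 12, 13, 14, 15, 15]
s1→1 s2→2 s3→3 e4→2 e4→1 s5→2 e6→1 e7→0 s7→1 s10→2 s10→3 e11→2 s11→3 s11→4  — peak 4.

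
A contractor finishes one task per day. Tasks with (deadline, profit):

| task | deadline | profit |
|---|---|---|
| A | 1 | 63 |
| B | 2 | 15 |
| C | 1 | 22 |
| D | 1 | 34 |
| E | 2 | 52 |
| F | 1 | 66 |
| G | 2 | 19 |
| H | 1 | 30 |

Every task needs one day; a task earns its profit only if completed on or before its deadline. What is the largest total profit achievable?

118

Sort by profit descending; place each in the latest free slot ≤ its deadline.
By profit: F(d1,66), A(d1,63), E(d2,52), D(d1,34), H(d1,30), C(d1,22), G(d2,19), B(d2,15)
F→slot 1; A skipped; E→slot 2; D skipped; H skipped; C skipped; G skipped; B skipped.
Profit = 66 + 52 = 118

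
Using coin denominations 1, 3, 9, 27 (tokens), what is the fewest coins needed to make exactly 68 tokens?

Greedy: take as many of the largest coin as possible, then repeat with the remainder.
68 = 2×27 + 1×9 + 1×3 + 2×1
Total coins = 2 + 1 + 1 + 2 = 6

6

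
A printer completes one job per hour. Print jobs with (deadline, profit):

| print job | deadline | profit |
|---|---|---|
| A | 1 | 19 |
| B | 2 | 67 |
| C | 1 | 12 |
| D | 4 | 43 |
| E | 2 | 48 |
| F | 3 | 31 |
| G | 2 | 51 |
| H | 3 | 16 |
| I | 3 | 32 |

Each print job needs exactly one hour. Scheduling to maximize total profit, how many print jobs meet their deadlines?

4

By profit: B(d2,67), G(d2,51), E(d2,48), D(d4,43), I(d3,32), F(d3,31), A(d1,19), H(d3,16), C(d1,12)
B→slot 2; G→slot 1; E skipped; D→slot 4; I→slot 3; F skipped; A skipped; H skipped; C skipped.
4 of 9 scheduled.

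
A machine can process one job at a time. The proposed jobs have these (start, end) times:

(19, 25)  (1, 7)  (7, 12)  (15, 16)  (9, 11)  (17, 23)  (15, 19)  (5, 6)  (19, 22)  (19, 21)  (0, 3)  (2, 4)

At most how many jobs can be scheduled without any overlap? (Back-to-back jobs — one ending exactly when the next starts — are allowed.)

5

Sort by end time and greedily take each interval whose start is ≥ the last chosen end.
By end time: (0,3), (2,4), (5,6), (1,7), (9,11), (7,12), (15,16), (15,19), (19,21), (19,22), (17,23), (19,25).
Pick (0,3); next start ≥ 3 → (5,6); next start ≥ 6 → (9,11); next start ≥ 11 → (15,16); next start ≥ 16 → (19,21).
Selected 5 jobs.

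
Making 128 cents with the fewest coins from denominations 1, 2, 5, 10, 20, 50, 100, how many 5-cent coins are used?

1

Greedy: take as many of the largest coin as possible, then repeat with the remainder.
128 − 1×100→28 − 1×20→8 − 1×5→3 − 1×2→1 − 1×1→0
Count of 5: 1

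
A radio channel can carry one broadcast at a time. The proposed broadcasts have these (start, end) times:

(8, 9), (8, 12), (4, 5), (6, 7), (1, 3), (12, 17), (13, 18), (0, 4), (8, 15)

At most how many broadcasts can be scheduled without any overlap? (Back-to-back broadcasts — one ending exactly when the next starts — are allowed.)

5

Order by finish time; keep every interval that doesn't clash with the previous kept one.
Sorted by end: (1,3)  (0,4)  (4,5)  (6,7)  (8,9)  (8,12)  (8,15)  (12,17)  (13,18)
take (1,3); take (4,5); take (6,7); take (8,9); take (12,17).
Selected 5 broadcasts.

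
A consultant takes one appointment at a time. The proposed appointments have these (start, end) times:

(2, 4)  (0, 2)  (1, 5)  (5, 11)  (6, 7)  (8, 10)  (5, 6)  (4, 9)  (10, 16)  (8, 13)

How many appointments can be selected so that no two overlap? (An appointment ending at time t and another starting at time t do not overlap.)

Sorted by end: (0,2)  (2,4)  (1,5)  (5,6)  (6,7)  (4,9)  (8,10)  (5,11)  (8,13)  (10,16)
take (0,2); take (2,4); skip (1,5); take (5,6); take (6,7); take (8,10); skip (8,13); take (10,16).
Selected 6 appointments.

6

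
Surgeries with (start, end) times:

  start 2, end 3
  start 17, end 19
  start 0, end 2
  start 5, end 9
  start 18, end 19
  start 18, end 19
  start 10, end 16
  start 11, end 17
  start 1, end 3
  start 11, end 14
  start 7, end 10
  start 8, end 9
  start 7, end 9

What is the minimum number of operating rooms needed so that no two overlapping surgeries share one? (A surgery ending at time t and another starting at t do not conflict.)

4

Events (time:±→running): 0:+→1 1:+→2 2:-→1 2:+→2 3:-→1 3:-→0 5:+→1 7:+→2 7:+→3 8:+→4 … peak 4.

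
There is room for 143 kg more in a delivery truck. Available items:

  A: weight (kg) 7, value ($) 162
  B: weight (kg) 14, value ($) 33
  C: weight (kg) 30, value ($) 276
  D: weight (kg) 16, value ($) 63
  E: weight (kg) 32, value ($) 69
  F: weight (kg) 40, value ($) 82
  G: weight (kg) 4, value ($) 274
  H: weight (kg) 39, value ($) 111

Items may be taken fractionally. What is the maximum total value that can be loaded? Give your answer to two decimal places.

990.05

Greedy by value/weight ratio, highest first.
Order: G (274/4=68.50) > A (162/7=23.14) > C (276/30=9.20) > D (63/16=3.94) > H (111/39=2.85) > B (33/14=2.36) > E (69/32=2.16) > F (82/40=2.05)
Fill: take G (4 @ 274) → take A (7 @ 162) → take C (30 @ 276) → take D (16 @ 63) → take H (39 @ 111) → take B (14 @ 33) → take E (32 @ 69) → take 1/40 of F → 2.05; 143/143 used.
Total value = 990.05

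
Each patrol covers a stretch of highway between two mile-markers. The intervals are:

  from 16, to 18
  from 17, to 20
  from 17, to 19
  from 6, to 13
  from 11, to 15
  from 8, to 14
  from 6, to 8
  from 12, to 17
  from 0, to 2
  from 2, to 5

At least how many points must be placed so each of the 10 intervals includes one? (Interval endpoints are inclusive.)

4

Process intervals by earliest right end; each time one isn't hit yet, stab at its right endpoint.
Sorted: [0,2] [2,5] [6,8] [6,13] [8,14] [11,15] [12,17] [16,18] [17,19] [17,20]
{[0,2],[2,5]} hit by 2; {[6,8],[6,13],[8,14]} hit by 8; {[11,15],[12,17]} hit by 15; {[16,18],[17,19],[17,20]} hit by 18.
Points: 2, 8, 15, 18 (4 total).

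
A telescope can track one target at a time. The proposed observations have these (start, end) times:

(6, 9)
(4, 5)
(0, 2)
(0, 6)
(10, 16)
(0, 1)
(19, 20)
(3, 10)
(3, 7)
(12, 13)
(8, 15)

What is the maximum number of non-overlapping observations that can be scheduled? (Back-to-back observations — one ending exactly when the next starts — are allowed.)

Sorted by end: (0,1)  (0,2)  (4,5)  (0,6)  (3,7)  (6,9)  (3,10)  (12,13)  (8,15)  (10,16)  (19,20)
take (0,1); take (4,5); take (6,9); take (12,13); take (19,20).
Selected 5 observations.

5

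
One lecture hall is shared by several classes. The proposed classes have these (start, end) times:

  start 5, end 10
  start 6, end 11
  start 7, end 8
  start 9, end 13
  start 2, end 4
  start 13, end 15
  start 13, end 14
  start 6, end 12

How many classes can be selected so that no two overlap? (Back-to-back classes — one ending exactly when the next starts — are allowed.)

Greedy by earliest finish: after sorting by end time, pick each interval compatible with the last pick.
By end time: (2,4), (7,8), (5,10), (6,11), (6,12), (9,13), (13,14), (13,15).
Pick (2,4); next start ≥ 4 → (7,8); next start ≥ 8 → (9,13); next start ≥ 13 → (13,14).
Selected 4 classes.

4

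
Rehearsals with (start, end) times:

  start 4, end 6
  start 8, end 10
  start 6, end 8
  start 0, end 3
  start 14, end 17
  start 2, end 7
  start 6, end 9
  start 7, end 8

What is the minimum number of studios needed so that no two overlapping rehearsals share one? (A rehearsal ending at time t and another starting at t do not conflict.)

Count concurrent intervals with a sweep; the peak is the room count.
Events (time:±→running): 0:+→1 2:+→2 3:-→1 4:+→2 6:-→1 6:+→2 6:+→3 … peak 3.

3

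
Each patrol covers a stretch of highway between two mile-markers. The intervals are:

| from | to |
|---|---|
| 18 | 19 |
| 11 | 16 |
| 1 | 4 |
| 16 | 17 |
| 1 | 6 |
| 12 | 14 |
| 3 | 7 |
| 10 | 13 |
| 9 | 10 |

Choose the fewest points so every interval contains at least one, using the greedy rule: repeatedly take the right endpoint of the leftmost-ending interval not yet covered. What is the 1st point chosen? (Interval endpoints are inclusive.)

Process intervals by earliest right end; each time one isn't hit yet, stab at its right endpoint.
By right end: [1,4]  [1,6]  [3,7]  [9,10]  [10,13]  [12,14]  [11,16]  [16,17]  [18,19]
[1,4] uncovered → point at 4; [9,10] uncovered → point at 10; [12,14] uncovered → point at 14; [16,17] uncovered → point at 17; [18,19] uncovered → point at 19.
Points: 4, 10, 14, 17, 19 (5 total).

4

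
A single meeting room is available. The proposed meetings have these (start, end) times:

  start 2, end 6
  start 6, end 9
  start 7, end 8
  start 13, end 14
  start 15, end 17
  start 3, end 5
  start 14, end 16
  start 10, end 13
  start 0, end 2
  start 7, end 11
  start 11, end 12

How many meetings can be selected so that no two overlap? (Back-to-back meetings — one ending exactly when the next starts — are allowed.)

Order by finish time; keep every interval that doesn't clash with the previous kept one.
By end time: (0,2), (3,5), (2,6), (7,8), (6,9), (7,11), (11,12), (10,13), (13,14), (14,16), (15,17).
Pick (0,2); next start ≥ 2 → (3,5); next start ≥ 5 → (7,8); next start ≥ 8 → (11,12); next start ≥ 12 → (13,14); next start ≥ 14 → (14,16).
Selected 6 meetings.

6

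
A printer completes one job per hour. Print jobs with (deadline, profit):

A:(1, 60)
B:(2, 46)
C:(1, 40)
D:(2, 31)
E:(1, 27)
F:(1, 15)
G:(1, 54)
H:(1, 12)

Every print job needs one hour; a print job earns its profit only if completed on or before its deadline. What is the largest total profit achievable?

Take jobs in profit order; each goes to the latest open slot no later than its deadline.
By profit: A(d1,60), G(d1,54), B(d2,46), C(d1,40), D(d2,31), E(d1,27), F(d1,15), H(d1,12)
A→slot 1; G skipped; B→slot 2; C skipped; D skipped; E skipped; F skipped; H skipped.
Profit = 60 + 46 = 106

106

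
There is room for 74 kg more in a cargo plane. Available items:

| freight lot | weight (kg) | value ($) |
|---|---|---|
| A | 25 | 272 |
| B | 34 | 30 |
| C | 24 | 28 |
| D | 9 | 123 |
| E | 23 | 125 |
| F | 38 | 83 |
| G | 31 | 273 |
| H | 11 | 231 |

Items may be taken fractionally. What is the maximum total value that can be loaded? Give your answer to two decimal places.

881.39

Ratios (sorted): H 21.00, D 13.67, A 10.88, G 8.81, E 5.43, F 2.18, C 1.17, B 0.88
take H (11 @ 231); take D (9 @ 123); take A (25 @ 272); take 29/31 of G → 255.39. Capacity used 74/74.
Total value = 881.39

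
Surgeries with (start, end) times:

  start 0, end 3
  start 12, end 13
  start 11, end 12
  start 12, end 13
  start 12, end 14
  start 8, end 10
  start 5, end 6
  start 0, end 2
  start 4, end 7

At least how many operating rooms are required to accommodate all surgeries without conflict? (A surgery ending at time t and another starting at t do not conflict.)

Events (time:±→running): 0:+→1 0:+→2 2:-→1 3:-→0 4:+→1 5:+→2 6:-→1 7:-→0 8:+→1 10:-→0 11:+→1 12:-→0 12:+→1 12:+→2 12:+→3 … peak 3.

3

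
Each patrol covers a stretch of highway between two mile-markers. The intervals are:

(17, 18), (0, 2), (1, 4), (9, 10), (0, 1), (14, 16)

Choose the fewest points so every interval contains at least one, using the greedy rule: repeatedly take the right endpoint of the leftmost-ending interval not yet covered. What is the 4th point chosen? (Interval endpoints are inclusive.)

Process intervals by earliest right end; each time one isn't hit yet, stab at its right endpoint.
By right end: [0,1]  [0,2]  [1,4]  [9,10]  [14,16]  [17,18]
[0,1] uncovered → point at 1; [9,10] uncovered → point at 10; [14,16] uncovered → point at 16; [17,18] uncovered → point at 18.
Points: 1, 10, 16, 18 (4 total).

18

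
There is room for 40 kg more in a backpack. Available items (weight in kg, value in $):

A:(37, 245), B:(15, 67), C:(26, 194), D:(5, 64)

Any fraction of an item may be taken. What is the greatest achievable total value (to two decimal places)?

317.59

Order: D (64/5=12.80) > C (194/26=7.46) > A (245/37=6.62) > B (67/15=4.47)
Fill: take D (5 @ 64) → take C (26 @ 194) → take 9/37 of A → 59.59; 40/40 used.
Total value = 317.59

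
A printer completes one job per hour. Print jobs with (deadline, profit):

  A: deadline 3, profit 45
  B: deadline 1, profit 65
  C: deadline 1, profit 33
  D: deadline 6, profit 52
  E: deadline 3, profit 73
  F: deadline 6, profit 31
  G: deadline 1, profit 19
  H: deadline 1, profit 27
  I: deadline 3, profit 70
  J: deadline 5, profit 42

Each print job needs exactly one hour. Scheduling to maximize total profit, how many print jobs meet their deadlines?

6

Take jobs in profit order; each goes to the latest open slot no later than its deadline.
Profit order: E=73 I=70 B=65 D=52 A=45 J=42 C=33 F=31 H=27 G=19
Assign: E→slot 3, I→slot 2, B→slot 1, D→slot 6, A skipped, J→slot 5, C skipped, F→slot 4, H skipped, G skipped.
Slots: [1:B] [2:I] [3:E] [4:F] [5:J] [6:D]
6 of 10 scheduled.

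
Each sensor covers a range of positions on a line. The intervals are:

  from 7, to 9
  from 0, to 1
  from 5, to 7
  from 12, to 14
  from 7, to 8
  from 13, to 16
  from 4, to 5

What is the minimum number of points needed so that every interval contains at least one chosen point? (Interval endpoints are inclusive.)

By right end: [0,1]  [4,5]  [5,7]  [7,8]  [7,9]  [12,14]  [13,16]
[0,1] uncovered → point at 1; [4,5] uncovered → point at 5; [7,8] uncovered → point at 8; [12,14] uncovered → point at 14.
Points: 1, 5, 8, 14 (4 total).

4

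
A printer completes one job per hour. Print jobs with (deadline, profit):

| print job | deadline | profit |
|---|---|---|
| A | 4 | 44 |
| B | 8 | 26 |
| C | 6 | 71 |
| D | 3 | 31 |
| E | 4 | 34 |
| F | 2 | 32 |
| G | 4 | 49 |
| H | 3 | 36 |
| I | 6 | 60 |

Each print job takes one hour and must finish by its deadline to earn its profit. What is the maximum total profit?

Profit order: C=71 I=60 G=49 A=44 H=36 E=34 F=32 D=31 B=26
Assign: C→slot 6, I→slot 5, G→slot 4, A→slot 3, H→slot 2, E→slot 1, F skipped, D skipped, B→slot 8.
Slots: [1:E] [2:H] [3:A] [4:G] [5:I] [6:C] [8:B]
Profit = 34 + 36 + 44 + 49 + 60 + 71 + 26 = 320

320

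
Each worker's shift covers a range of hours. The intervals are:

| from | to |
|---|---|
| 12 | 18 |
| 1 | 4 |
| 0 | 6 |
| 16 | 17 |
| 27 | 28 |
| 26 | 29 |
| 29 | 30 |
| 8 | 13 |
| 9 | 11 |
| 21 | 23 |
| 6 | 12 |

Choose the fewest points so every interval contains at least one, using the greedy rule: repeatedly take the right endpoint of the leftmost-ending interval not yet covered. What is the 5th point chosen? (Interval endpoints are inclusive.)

Process intervals by earliest right end; each time one isn't hit yet, stab at its right endpoint.
By right end: [1,4]  [0,6]  [9,11]  [6,12]  [8,13]  [16,17]  [12,18]  [21,23]  [27,28]  [26,29]  [29,30]
[1,4] uncovered → point at 4; [9,11] uncovered → point at 11; [16,17] uncovered → point at 17; [21,23] uncovered → point at 23; [27,28] uncovered → point at 28; [29,30] uncovered → point at 30.
Points: 4, 11, 17, 23, 28, 30 (6 total).

28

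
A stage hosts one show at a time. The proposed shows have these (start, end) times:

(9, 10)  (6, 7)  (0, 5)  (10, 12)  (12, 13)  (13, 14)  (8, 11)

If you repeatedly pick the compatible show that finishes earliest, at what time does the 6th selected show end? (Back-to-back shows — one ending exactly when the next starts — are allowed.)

Sort by end time and greedily take each interval whose start is ≥ the last chosen end.
By end time: (0,5), (6,7), (9,10), (8,11), (10,12), (12,13), (13,14).
Pick (0,5); next start ≥ 5 → (6,7); next start ≥ 7 → (9,10); next start ≥ 10 → (10,12); next start ≥ 12 → (12,13); next start ≥ 13 → (13,14).
Selected: (0,5) (6,7) (9,10) (10,12) (12,13) (13,14)

14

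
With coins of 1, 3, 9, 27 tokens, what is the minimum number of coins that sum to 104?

8

Greedy: take as many of the largest coin as possible, then repeat with the remainder.
104 − 3×27→23 − 2×9→5 − 1×3→2 − 2×1→0
Total coins = 3 + 2 + 1 + 2 = 8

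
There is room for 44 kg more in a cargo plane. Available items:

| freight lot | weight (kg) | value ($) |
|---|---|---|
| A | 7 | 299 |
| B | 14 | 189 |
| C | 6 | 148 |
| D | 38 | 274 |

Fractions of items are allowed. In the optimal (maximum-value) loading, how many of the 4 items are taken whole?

3

Sort by value per unit weight and fill in that order.
Ratios (sorted): A 42.71, C 24.67, B 13.50, D 7.21
take A (7 @ 299); take C (6 @ 148); take B (14 @ 189); take 17/38 of D → 122.58. Capacity used 44/44.
3 item(s) taken whole; one partial (take 17/38 of D).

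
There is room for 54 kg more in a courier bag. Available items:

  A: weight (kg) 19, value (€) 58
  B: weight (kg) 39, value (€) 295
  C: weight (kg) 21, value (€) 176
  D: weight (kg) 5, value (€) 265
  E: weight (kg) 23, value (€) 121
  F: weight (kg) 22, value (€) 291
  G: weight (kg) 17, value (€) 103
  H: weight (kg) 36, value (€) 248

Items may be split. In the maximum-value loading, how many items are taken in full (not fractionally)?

Greedy by value/weight ratio, highest first.
Ratios (sorted): D 53.00, F 13.23, C 8.38, B 7.56, H 6.89, G 6.06, E 5.26, A 3.05
take D (5 @ 265); take F (22 @ 291); take C (21 @ 176); take 6/39 of B → 45.38. Capacity used 54/54.
3 item(s) taken whole; one partial (take 6/39 of B).

3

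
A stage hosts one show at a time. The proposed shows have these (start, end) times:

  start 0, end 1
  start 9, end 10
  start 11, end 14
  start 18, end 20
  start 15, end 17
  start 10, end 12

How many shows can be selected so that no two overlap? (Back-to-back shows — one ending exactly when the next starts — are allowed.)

Greedy by earliest finish: after sorting by end time, pick each interval compatible with the last pick.
Sorted by end: (0,1)  (9,10)  (10,12)  (11,14)  (15,17)  (18,20)
take (0,1); take (9,10); take (10,12); skip (11,14); take (15,17); take (18,20).
Selected 5 shows.

5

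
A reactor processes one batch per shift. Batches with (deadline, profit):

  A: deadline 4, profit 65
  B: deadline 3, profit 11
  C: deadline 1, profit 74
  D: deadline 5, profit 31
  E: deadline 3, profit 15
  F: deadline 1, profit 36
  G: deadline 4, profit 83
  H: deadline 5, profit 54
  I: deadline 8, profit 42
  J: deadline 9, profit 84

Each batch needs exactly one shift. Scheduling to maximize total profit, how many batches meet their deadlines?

Sort by profit descending; place each in the latest free slot ≤ its deadline.
Profit order: J=84 G=83 C=74 A=65 H=54 I=42 F=36 D=31 E=15 B=11
Assign: J→slot 9, G→slot 4, C→slot 1, A→slot 3, H→slot 5, I→slot 8, F skipped, D→slot 2, E skipped, B skipped.
Slots: [1:C] [2:D] [3:A] [4:G] [5:H] [8:I] [9:J]
7 of 10 scheduled.

7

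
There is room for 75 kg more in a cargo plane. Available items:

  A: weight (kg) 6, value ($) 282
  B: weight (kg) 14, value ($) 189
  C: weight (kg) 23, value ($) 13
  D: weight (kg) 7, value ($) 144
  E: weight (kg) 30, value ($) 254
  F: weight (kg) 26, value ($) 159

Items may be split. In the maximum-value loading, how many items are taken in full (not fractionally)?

4

Order: A (282/6=47.00) > D (144/7=20.57) > B (189/14=13.50) > E (254/30=8.47) > F (159/26=6.12) > C (13/23=0.57)
Fill: take A (6 @ 282) → take D (7 @ 144) → take B (14 @ 189) → take E (30 @ 254) → take 18/26 of F → 110.08; 75/75 used.
4 item(s) taken whole; one partial (take 18/26 of F).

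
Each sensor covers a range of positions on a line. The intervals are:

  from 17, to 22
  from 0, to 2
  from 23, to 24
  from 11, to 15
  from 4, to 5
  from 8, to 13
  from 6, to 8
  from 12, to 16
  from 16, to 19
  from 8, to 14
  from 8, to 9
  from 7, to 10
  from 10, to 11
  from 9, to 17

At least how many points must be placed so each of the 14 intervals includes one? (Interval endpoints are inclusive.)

By right end: [0,2]  [4,5]  [6,8]  [8,9]  [7,10]  [10,11]  [8,13]  [8,14]  [11,15]  [12,16]  [9,17]  [16,19]  [17,22]  [23,24]
[0,2] uncovered → point at 2; [4,5] uncovered → point at 5; [6,8] uncovered → point at 8; [10,11] uncovered → point at 11; [12,16] uncovered → point at 16; [17,22] uncovered → point at 22; [23,24] uncovered → point at 24.
Points: 2, 5, 8, 11, 16, 22, 24 (7 total).

7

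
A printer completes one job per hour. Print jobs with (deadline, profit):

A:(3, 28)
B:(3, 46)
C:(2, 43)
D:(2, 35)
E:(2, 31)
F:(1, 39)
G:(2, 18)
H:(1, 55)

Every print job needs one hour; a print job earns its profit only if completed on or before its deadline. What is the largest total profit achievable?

144

Take jobs in profit order; each goes to the latest open slot no later than its deadline.
Profit order: H=55 B=46 C=43 F=39 D=35 E=31 A=28 G=18
Assign: H→slot 1, B→slot 3, C→slot 2, F skipped, D skipped, E skipped, A skipped, G skipped.
Slots: [1:H] [2:C] [3:B]
Profit = 55 + 43 + 46 = 144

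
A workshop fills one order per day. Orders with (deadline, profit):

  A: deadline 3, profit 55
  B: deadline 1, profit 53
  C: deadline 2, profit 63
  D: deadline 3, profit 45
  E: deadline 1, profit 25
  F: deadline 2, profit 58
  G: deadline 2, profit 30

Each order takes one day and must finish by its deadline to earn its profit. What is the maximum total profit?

176

Take jobs in profit order; each goes to the latest open slot no later than its deadline.
Profit order: C=63 F=58 A=55 B=53 D=45 G=30 E=25
Assign: C→slot 2, F→slot 1, A→slot 3, B skipped, D skipped, G skipped, E skipped.
Slots: [1:F] [2:C] [3:A]
Profit = 58 + 63 + 55 = 176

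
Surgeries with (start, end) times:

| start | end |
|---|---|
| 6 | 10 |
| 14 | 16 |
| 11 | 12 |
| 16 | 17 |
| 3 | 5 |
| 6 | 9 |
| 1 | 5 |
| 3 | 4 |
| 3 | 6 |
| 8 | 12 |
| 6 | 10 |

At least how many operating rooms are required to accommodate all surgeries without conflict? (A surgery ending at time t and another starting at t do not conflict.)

The answer is the maximum number of intervals overlapping at any instant.
Events (time:±→running): 1:+→1 3:+→2 3:+→3 3:+→4 … peak 4.

4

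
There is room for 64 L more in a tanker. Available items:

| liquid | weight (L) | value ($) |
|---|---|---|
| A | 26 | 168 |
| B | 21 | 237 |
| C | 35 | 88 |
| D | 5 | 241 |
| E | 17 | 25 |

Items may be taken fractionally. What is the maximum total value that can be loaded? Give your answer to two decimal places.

676.17

Order: D (241/5=48.20) > B (237/21=11.29) > A (168/26=6.46) > C (88/35=2.51) > E (25/17=1.47)
Fill: take D (5 @ 241) → take B (21 @ 237) → take A (26 @ 168) → take 12/35 of C → 30.17; 64/64 used.
Total value = 676.17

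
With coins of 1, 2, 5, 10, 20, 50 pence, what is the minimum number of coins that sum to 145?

145 = 2×50 + 2×20 + 1×5
Total coins = 2 + 2 + 1 = 5

5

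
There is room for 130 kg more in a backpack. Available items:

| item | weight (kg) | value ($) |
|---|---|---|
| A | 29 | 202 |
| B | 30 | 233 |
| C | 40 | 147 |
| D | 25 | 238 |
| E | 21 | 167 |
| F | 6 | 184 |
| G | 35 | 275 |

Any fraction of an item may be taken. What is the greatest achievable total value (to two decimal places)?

Sort by value per unit weight and fill in that order.
Order: F (184/6=30.67) > D (238/25=9.52) > E (167/21=7.95) > G (275/35=7.86) > B (233/30=7.77) > A (202/29=6.97) > C (147/40=3.67)
Fill: take F (6 @ 184) → take D (25 @ 238) → take E (21 @ 167) → take G (35 @ 275) → take B (30 @ 233) → take 13/29 of A → 90.55; 130/130 used.
Total value = 1187.55

1187.55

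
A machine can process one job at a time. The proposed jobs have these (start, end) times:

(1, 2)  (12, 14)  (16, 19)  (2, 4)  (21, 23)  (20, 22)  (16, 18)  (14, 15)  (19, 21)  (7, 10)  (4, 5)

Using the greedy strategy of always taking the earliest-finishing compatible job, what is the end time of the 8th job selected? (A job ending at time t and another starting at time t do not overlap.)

By end time: (1,2), (2,4), (4,5), (7,10), (12,14), (14,15), (16,18), (16,19), (19,21), (20,22), (21,23).
Pick (1,2); next start ≥ 2 → (2,4); next start ≥ 4 → (4,5); next start ≥ 5 → (7,10); next start ≥ 10 → (12,14); next start ≥ 14 → (14,15); next start ≥ 15 → (16,18); next start ≥ 18 → (19,21); next start ≥ 21 → (21,23).
Selected: (1,2) (2,4) (4,5) (7,10) (12,14) (14,15) (16,18) (19,21) (21,23)

21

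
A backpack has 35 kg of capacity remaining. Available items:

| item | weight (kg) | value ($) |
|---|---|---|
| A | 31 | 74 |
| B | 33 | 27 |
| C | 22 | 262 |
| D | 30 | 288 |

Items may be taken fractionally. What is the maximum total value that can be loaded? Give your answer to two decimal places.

386.80

Greedy by value/weight ratio, highest first.
Ratios (sorted): C 11.91, D 9.60, A 2.39, B 0.82
take C (22 @ 262); take 13/30 of D → 124.80. Capacity used 35/35.
Total value = 386.80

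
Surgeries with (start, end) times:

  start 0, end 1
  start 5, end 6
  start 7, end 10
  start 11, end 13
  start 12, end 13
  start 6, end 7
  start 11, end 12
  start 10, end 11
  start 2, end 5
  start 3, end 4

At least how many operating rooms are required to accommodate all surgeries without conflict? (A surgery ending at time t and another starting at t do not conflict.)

Count concurrent intervals with a sweep; the peak is the room count.
Events (time:±→running): 0:+→1 1:-→0 2:+→1 3:+→2 … peak 2.

2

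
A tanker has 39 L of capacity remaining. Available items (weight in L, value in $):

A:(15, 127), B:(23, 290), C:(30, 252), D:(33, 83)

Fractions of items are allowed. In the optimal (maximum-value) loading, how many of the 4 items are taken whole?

Sort by value per unit weight and fill in that order.
Order: B (290/23=12.61) > A (127/15=8.47) > C (252/30=8.40) > D (83/33=2.52)
Fill: take B (23 @ 290) → take A (15 @ 127) → take 1/30 of C → 8.40; 39/39 used.
2 item(s) taken whole; one partial (take 1/30 of C).

2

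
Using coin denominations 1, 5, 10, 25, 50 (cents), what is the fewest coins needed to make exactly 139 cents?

8

Greedy: take as many of the largest coin as possible, then repeat with the remainder.
139 − 2×50→39 − 1×25→14 − 1×10→4 − 4×1→0
Total coins = 2 + 1 + 1 + 4 = 8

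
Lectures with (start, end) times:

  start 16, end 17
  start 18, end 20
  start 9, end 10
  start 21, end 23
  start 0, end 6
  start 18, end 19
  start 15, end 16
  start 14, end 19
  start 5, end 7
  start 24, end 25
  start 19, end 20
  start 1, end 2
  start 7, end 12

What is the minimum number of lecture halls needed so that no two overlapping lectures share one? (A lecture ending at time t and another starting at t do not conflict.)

The answer is the maximum number of intervals overlapping at any instant.
starts: [0, 1, 5, 7, 9, 14, 15, 16, 18, 18, 19, 21, 24]
ends:   [2, 6, 7, 10, 12, 16, 17, 19, 19, 20, 20, 23, 25]
s0→1 s1→2 e2→1 s5→2 e6→1 e7→0 s7→1 s9→2 e10→1 e12→0 s14→1 s15→2 e16→1 s16→2 e17→1 s18→2 s18→3  — peak 3.

3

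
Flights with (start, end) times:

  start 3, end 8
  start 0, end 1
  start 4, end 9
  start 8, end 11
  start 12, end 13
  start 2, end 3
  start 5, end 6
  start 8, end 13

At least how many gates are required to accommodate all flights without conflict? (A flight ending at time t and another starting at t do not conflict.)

3

Events (time:±→running): 0:+→1 1:-→0 2:+→1 3:-→0 3:+→1 4:+→2 5:+→3 … peak 3.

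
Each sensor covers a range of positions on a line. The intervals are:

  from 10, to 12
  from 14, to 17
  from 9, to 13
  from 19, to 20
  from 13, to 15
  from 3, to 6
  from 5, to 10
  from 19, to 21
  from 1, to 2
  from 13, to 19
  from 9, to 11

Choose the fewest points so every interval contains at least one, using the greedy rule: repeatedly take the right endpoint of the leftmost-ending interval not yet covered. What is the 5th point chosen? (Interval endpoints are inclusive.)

Sort by right endpoint; whenever an interval is uncovered, place a point at its right end.
By right end: [1,2]  [3,6]  [5,10]  [9,11]  [10,12]  [9,13]  [13,15]  [14,17]  [13,19]  [19,20]  [19,21]
[1,2] uncovered → point at 2; [3,6] uncovered → point at 6; [9,11] uncovered → point at 11; [13,15] uncovered → point at 15; [19,20] uncovered → point at 20.
Points: 2, 6, 11, 15, 20 (5 total).

20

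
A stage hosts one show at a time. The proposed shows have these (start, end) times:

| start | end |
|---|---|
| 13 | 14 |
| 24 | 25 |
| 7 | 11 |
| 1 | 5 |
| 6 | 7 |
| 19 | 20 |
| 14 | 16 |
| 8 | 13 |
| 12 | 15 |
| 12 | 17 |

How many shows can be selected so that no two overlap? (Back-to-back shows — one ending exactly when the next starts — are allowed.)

7

Order by finish time; keep every interval that doesn't clash with the previous kept one.
By end time: (1,5), (6,7), (7,11), (8,13), (13,14), (12,15), (14,16), (12,17), (19,20), (24,25).
Pick (1,5); next start ≥ 5 → (6,7); next start ≥ 7 → (7,11); next start ≥ 11 → (13,14); next start ≥ 14 → (14,16); next start ≥ 16 → (19,20); next start ≥ 20 → (24,25).
Selected 7 shows.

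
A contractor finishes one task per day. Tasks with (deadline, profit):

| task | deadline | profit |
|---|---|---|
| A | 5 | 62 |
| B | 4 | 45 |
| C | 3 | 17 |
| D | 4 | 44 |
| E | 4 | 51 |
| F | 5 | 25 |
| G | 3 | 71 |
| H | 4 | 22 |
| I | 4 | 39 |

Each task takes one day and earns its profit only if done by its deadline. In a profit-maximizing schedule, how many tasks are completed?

5

Sort by profit descending; place each in the latest free slot ≤ its deadline.
Profit order: G=71 A=62 E=51 B=45 D=44 I=39 F=25 H=22 C=17
Assign: G→slot 3, A→slot 5, E→slot 4, B→slot 2, D→slot 1, I skipped, F skipped, H skipped, C skipped.
Slots: [1:D] [2:B] [3:G] [4:E] [5:A]
5 of 9 scheduled.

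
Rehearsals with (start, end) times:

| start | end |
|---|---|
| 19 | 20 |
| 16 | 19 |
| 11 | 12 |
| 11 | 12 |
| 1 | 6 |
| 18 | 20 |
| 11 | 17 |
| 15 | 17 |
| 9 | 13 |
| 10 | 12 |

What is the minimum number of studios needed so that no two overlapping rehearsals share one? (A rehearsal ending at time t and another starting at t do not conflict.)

Events (time:±→running): 1:+→1 6:-→0 9:+→1 10:+→2 11:+→3 11:+→4 11:+→5 … peak 5.

5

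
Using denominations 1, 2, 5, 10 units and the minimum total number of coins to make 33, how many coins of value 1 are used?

Greedy: take as many of the largest coin as possible, then repeat with the remainder.
33 − 3×10→3 − 1×2→1 − 1×1→0
Count of 1: 1

1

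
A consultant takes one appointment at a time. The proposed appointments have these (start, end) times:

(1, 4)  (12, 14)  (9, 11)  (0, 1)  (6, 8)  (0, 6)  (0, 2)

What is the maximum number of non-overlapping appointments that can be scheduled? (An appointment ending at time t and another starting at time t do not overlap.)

Sort by end time and greedily take each interval whose start is ≥ the last chosen end.
By end time: (0,1), (0,2), (1,4), (0,6), (6,8), (9,11), (12,14).
Pick (0,1); next start ≥ 1 → (1,4); next start ≥ 4 → (6,8); next start ≥ 8 → (9,11); next start ≥ 11 → (12,14).
Selected 5 appointments.

5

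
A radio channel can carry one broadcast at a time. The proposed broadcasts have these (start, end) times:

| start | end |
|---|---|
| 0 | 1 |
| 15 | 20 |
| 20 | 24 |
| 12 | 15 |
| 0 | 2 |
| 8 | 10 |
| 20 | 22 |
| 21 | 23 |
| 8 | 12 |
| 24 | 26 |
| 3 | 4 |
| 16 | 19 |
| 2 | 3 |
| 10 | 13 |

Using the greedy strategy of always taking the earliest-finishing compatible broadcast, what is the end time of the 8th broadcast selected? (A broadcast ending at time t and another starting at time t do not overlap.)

26

Greedy by earliest finish: after sorting by end time, pick each interval compatible with the last pick.
Sorted by end: (0,1)  (0,2)  (2,3)  (3,4)  (8,10)  (8,12)  (10,13)  (12,15)  (16,19)  (15,20)  (20,22)  (21,23)  (20,24)  (24,26)
take (0,1); take (2,3); take (3,4); take (8,10); take (10,13); skip (12,15); take (16,19); take (20,22); take (24,26).
Selected: (0,1) (2,3) (3,4) (8,10) (10,13) (16,19) (20,22) (24,26)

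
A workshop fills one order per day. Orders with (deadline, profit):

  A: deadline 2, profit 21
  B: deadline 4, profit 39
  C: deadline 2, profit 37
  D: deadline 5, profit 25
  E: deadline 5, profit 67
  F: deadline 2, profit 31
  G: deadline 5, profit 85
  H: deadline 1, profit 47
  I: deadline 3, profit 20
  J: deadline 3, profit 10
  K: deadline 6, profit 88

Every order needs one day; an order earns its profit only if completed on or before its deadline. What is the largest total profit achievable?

363

Take jobs in profit order; each goes to the latest open slot no later than its deadline.
Profit order: K=88 G=85 E=67 H=47 B=39 C=37 F=31 D=25 A=21 I=20 J=10
Assign: K→slot 6, G→slot 5, E→slot 4, H→slot 1, B→slot 3, C→slot 2, F skipped, D skipped, A skipped, I skipped, J skipped.
Slots: [1:H] [2:C] [3:B] [4:E] [5:G] [6:K]
Profit = 47 + 37 + 39 + 67 + 85 + 88 = 363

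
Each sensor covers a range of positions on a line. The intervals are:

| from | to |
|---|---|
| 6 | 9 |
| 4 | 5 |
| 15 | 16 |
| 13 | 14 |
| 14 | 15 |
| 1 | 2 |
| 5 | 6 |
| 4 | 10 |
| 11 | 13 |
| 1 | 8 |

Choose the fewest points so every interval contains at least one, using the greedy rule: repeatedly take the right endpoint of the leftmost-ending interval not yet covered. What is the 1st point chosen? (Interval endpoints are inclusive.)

Process intervals by earliest right end; each time one isn't hit yet, stab at its right endpoint.
By right end: [1,2]  [4,5]  [5,6]  [1,8]  [6,9]  [4,10]  [11,13]  [13,14]  [14,15]  [15,16]
[1,2] uncovered → point at 2; [4,5] uncovered → point at 5; [6,9] uncovered → point at 9; [11,13] uncovered → point at 13; [14,15] uncovered → point at 15.
Points: 2, 5, 9, 13, 15 (5 total).

2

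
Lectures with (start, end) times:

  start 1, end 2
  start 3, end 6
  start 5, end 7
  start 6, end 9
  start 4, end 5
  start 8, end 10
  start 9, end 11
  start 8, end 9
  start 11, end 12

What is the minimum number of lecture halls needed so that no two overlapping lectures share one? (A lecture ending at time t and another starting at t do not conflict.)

Events (time:±→running): 1:+→1 2:-→0 3:+→1 4:+→2 5:-→1 5:+→2 6:-→1 6:+→2 7:-→1 8:+→2 8:+→3 … peak 3.

3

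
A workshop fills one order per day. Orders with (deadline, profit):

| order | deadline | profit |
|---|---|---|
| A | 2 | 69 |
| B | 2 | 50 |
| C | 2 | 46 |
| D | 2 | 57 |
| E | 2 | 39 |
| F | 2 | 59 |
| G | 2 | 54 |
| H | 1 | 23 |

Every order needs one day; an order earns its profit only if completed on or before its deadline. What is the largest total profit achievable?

128

Profit order: A=69 F=59 D=57 G=54 B=50 C=46 E=39 H=23
Assign: A→slot 2, F→slot 1, D skipped, G skipped, B skipped, C skipped, E skipped, H skipped.
Slots: [1:F] [2:A]
Profit = 59 + 69 = 128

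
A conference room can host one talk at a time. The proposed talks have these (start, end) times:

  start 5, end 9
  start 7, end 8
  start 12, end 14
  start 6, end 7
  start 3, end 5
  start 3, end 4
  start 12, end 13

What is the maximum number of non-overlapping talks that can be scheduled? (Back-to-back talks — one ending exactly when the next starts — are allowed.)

By end time: (3,4), (3,5), (6,7), (7,8), (5,9), (12,13), (12,14).
Pick (3,4); next start ≥ 4 → (6,7); next start ≥ 7 → (7,8); next start ≥ 8 → (12,13).
Selected 4 talks.

4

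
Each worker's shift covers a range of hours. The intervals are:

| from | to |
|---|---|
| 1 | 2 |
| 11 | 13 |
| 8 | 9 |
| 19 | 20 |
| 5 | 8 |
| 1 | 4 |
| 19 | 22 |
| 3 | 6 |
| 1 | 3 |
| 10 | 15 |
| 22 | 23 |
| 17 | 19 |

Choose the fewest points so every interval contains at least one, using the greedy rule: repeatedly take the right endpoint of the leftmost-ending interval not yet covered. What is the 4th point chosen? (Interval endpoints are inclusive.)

13

By right end: [1,2]  [1,3]  [1,4]  [3,6]  [5,8]  [8,9]  [11,13]  [10,15]  [17,19]  [19,20]  [19,22]  [22,23]
[1,2] uncovered → point at 2; [3,6] uncovered → point at 6; [8,9] uncovered → point at 9; [11,13] uncovered → point at 13; [17,19] uncovered → point at 19; [22,23] uncovered → point at 23.
Points: 2, 6, 9, 13, 19, 23 (6 total).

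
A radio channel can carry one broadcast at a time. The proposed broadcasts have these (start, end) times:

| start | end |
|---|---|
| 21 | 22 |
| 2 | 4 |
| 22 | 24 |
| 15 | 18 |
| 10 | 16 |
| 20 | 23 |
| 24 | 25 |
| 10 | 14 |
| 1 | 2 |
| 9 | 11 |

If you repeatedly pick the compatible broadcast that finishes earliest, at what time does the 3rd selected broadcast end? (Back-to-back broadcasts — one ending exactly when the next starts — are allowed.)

11

By end time: (1,2), (2,4), (9,11), (10,14), (10,16), (15,18), (21,22), (20,23), (22,24), (24,25).
Pick (1,2); next start ≥ 2 → (2,4); next start ≥ 4 → (9,11); next start ≥ 11 → (15,18); next start ≥ 18 → (21,22); next start ≥ 22 → (22,24); next start ≥ 24 → (24,25).
Selected: (1,2) (2,4) (9,11) (15,18) (21,22) (22,24) (24,25)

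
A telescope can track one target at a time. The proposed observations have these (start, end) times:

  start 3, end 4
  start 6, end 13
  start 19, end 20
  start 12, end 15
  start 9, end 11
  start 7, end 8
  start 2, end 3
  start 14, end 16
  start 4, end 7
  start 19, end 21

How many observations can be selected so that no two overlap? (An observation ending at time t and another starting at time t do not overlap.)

Greedy by earliest finish: after sorting by end time, pick each interval compatible with the last pick.
By end time: (2,3), (3,4), (4,7), (7,8), (9,11), (6,13), (12,15), (14,16), (19,20), (19,21).
Pick (2,3); next start ≥ 3 → (3,4); next start ≥ 4 → (4,7); next start ≥ 7 → (7,8); next start ≥ 8 → (9,11); next start ≥ 11 → (12,15); next start ≥ 15 → (19,20).
Selected 7 observations.

7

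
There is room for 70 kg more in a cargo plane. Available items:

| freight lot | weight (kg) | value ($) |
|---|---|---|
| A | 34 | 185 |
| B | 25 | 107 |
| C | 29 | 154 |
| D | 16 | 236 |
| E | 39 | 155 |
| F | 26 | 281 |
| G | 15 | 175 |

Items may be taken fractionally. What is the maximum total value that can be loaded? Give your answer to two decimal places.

Order: D (236/16=14.75) > G (175/15=11.67) > F (281/26=10.81) > A (185/34=5.44) > C (154/29=5.31) > B (107/25=4.28) > E (155/39=3.97)
Fill: take D (16 @ 236) → take G (15 @ 175) → take F (26 @ 281) → take 13/34 of A → 70.74; 70/70 used.
Total value = 762.74

762.74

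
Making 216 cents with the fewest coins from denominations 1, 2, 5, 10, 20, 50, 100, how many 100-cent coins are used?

Use the largest denomination that fits, subtract, and repeat.
216 = 2×100 + 1×10 + 1×5 + 1×1
Count of 100: 2

2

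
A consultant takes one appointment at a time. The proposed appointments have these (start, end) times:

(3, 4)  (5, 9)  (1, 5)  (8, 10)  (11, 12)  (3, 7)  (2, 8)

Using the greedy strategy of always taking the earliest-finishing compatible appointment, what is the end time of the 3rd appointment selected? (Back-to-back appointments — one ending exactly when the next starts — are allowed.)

By end time: (3,4), (1,5), (3,7), (2,8), (5,9), (8,10), (11,12).
Pick (3,4); next start ≥ 4 → (5,9); next start ≥ 9 → (11,12).
Selected: (3,4) (5,9) (11,12)

12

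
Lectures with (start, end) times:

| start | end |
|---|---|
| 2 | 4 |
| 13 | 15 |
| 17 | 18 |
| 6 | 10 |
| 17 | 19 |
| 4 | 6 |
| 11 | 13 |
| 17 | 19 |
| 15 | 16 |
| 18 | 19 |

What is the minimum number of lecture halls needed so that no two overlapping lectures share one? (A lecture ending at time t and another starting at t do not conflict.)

3

starts: [2, 4, 6, 11, 13, 15, 17, 17, 17, 18]
ends:   [4, 6, 10, 13, 15, 16, 18, 19, 19, 19]
s2→1 e4→0 s4→1 e6→0 s6→1 e10→0 s11→1 e13→0 s13→1 e15→0 s15→1 e16→0 s17→1 s17→2 s17→3  — peak 3.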